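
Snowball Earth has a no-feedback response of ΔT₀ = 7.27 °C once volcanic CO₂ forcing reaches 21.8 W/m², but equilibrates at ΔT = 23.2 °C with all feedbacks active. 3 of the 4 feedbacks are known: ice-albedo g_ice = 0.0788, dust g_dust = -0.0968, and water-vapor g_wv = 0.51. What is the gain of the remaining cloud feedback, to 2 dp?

Amplification A = ΔT/ΔT₀ = 23.2/7.27 = 3.191.
Total gain g = 1 − 1/A = 1 − 1/3.191 = 0.6866.
Known gains sum to 0.0788 − 0.0968 + 0.51 = 0.492.
g_cld = 0.6866 − 0.492 = 0.19.

0.19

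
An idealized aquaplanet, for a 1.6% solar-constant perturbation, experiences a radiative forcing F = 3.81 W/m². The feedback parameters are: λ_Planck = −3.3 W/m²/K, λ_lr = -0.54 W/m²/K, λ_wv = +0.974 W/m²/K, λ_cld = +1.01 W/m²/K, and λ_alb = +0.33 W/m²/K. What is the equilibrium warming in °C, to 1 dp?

Net feedback parameter λ = (−3.3) + (-0.54) + (+0.974) + (+1.01) + (+0.33) = -1.526 W/m²/K.
ΔT = −F/λ = −3.81/(-1.526) = 2.5 °C.

2.5 °C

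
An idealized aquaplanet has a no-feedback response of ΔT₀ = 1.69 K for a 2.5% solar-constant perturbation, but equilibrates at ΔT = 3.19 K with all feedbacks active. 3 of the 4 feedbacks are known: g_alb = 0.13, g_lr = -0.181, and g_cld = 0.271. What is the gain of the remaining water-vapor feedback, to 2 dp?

0.25

Amplification A = ΔT/ΔT₀ = 3.19/1.69 = 1.888.
Total gain g = 1 − 1/A = 1 − 1/1.888 = 0.4703.
Known gains sum to 0.13 − 0.181 + 0.271 = 0.22.
g_wv = 0.4703 − 0.22 = 0.25.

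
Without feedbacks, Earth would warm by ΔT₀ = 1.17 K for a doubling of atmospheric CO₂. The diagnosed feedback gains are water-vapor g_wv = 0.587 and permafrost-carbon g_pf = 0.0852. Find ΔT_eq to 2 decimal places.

3.57 K

Total gain g = 0.587 + 0.0852 = 0.6722.
Amplification A = 1/(1 − 0.6722) = 3.051.
ΔT = 1.17 × 3.051 = 3.57 K.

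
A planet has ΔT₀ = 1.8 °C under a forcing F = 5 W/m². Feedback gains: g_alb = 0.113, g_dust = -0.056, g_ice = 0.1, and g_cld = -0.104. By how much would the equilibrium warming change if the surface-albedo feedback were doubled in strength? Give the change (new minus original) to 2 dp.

Original: g = 0.053, ΔT = 1.8/(1−0.053) = 1.9007 °C.
With doubled surface-albedo: g' = 0.166, ΔT' = 1.8/(1−0.166) = 2.1583 °C.
Change = 2.1583 − 1.9007 = 0.26 °C.

0.26 °C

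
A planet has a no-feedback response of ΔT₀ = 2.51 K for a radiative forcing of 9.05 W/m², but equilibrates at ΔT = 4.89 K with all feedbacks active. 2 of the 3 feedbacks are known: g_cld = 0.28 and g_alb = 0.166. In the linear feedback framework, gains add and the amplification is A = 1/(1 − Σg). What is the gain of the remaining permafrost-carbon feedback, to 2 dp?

Amplification A = ΔT/ΔT₀ = 4.89/2.51 = 1.948.
Total gain g = 1 − 1/A = 1 − 1/1.948 = 0.4867.
Known gains sum to 0.28 + 0.166 = 0.446.
g_pf = 0.4867 − 0.446 = 0.04.

0.04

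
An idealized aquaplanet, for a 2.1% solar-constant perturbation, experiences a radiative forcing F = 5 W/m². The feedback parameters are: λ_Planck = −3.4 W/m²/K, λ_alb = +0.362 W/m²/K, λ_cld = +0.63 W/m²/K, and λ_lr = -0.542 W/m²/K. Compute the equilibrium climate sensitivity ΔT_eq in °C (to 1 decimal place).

1.7 °C

Net feedback parameter λ = (−3.4) + (+0.362) + (+0.63) + (-0.542) = -2.95 W/m²/K.
ΔT = −F/λ = −5/(-2.95) = 1.7 °C.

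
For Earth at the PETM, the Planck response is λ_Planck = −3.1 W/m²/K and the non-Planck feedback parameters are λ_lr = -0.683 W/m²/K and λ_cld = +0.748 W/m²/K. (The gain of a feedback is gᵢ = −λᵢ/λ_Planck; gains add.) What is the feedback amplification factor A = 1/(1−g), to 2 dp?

1.02

Convert to gains: g_lr = -0.683/3.1 = -0.2203; g_cld = 0.748/3.1 = 0.2413.
Total gain g = 0.021.
A = 1/(1 − 0.021) = 1.02.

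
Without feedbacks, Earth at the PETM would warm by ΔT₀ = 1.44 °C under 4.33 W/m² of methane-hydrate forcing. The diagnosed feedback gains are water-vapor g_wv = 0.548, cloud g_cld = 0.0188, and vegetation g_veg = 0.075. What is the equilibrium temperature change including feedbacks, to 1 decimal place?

4.0 °C

Total gain g = 0.548 + 0.0188 + 0.075 = 0.6418.
Amplification A = 1/(1 − 0.6418) = 2.792.
ΔT = 1.44 × 2.792 = 4.0 °C.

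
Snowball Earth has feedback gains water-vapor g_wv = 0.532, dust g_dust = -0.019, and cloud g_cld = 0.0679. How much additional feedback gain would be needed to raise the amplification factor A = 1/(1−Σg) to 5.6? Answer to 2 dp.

0.24

Current total gain = 0.5809.
Target gain for A = 5.6: g* = 1 − 1/5.6 = 0.8214.
Additional gain needed = 0.8214 − 0.5809 = 0.24.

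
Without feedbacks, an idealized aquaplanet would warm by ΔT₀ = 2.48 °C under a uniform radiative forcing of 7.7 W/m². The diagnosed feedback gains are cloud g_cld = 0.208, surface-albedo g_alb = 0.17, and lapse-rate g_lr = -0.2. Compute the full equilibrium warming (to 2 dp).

3.02 °C

Total gain g = 0.208 + 0.17 − 0.2 = 0.178.
Amplification A = 1/(1 − 0.178) = 1.217.
ΔT = 2.48 × 1.217 = 3.02 °C.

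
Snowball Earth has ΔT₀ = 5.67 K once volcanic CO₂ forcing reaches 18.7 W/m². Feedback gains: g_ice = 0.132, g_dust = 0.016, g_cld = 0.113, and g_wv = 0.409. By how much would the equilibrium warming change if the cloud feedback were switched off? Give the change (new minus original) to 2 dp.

Original: g = 0.67, ΔT = 5.67/(1−0.67) = 17.1818 K.
Without cloud: g' = 0.557, ΔT' = 5.67/(1−0.557) = 12.7991 K.
Change = 12.7991 − 17.1818 = -4.38 K.

-4.38 K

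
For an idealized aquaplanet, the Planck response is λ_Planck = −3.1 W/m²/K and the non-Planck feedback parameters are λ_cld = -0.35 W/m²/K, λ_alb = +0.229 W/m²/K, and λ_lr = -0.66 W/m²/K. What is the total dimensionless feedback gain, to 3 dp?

-0.252

Convert to gains: g_cld = -0.35/3.1 = -0.1129; g_alb = 0.229/3.1 = 0.07387; g_lr = -0.66/3.1 = -0.2129.
Total gain g = -0.25193.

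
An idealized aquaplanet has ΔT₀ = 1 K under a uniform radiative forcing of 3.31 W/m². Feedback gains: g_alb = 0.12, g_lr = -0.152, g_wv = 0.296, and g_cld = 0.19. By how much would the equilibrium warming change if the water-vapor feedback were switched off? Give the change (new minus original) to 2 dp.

-0.64 K

Original: g = 0.454, ΔT = 1/(1−0.454) = 1.8315 K.
Without water-vapor: g' = 0.158, ΔT' = 1/(1−0.158) = 1.1876 K.
Change = 1.1876 − 1.8315 = -0.64 K.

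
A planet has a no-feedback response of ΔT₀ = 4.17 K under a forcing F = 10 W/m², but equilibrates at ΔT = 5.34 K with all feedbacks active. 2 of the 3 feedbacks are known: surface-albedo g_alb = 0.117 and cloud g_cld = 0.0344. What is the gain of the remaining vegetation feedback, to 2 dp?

0.07

Amplification A = ΔT/ΔT₀ = 5.34/4.17 = 1.281.
Total gain g = 1 − 1/A = 1 − 1/1.281 = 0.2194.
Known gains sum to 0.117 + 0.0344 = 0.1514.
g_veg = 0.2194 − 0.1514 = 0.07.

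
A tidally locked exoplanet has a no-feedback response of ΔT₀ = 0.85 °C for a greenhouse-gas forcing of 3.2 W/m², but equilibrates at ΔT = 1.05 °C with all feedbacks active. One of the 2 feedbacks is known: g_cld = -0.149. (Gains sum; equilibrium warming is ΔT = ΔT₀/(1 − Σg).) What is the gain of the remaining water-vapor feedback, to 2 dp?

Amplification A = ΔT/ΔT₀ = 1.05/0.85 = 1.235.
Total gain g = 1 − 1/A = 1 − 1/1.235 = 0.1903.
The known gain is -0.149.
g_wv = 0.1903 + 0.149 = 0.34.

0.34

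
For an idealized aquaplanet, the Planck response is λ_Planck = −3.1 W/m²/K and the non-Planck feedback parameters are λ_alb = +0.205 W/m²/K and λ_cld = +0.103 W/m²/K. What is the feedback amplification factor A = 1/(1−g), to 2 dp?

1.11

Convert to gains: g_alb = 0.205/3.1 = 0.06613; g_cld = 0.103/3.1 = 0.03323.
Total gain g = 0.09936.
A = 1/(1 − 0.09936) = 1.11.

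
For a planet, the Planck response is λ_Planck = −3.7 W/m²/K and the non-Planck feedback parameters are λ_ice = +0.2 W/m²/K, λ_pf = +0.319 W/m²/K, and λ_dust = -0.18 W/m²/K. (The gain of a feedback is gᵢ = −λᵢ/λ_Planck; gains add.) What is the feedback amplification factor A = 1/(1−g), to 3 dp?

Convert to gains: g_ice = 0.2/3.7 = 0.05405; g_pf = 0.319/3.7 = 0.08622; g_dust = -0.18/3.7 = -0.04865.
Total gain g = 0.09162.
A = 1/(1 − 0.09162) = 1.101.

1.101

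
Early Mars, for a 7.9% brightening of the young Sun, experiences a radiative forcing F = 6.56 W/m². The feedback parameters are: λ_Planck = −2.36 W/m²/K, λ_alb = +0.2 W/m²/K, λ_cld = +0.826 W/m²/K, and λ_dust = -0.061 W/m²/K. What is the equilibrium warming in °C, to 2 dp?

4.70 °C

Net feedback parameter λ = (−2.36) + (+0.2) + (+0.826) + (-0.061) = -1.395 W/m²/K.
ΔT = −F/λ = −6.56/(-1.395) = 4.70 °C.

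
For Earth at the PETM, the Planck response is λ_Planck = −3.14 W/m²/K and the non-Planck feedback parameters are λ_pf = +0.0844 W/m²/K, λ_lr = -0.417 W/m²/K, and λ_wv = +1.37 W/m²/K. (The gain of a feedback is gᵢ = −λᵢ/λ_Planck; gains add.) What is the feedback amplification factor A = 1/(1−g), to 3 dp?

1.493

Convert to gains: g_pf = 0.0844/3.14 = 0.02688; g_lr = -0.417/3.14 = -0.1328; g_wv = 1.37/3.14 = 0.4363.
Total gain g = 0.33038.
A = 1/(1 − 0.33038) = 1.493.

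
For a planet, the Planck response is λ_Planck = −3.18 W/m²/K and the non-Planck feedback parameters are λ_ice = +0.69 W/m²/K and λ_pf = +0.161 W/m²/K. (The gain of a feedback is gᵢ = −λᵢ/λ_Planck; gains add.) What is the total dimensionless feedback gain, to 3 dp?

Convert to gains: g_ice = 0.69/3.18 = 0.217; g_pf = 0.161/3.18 = 0.05063.
Total gain g = 0.26763.

0.268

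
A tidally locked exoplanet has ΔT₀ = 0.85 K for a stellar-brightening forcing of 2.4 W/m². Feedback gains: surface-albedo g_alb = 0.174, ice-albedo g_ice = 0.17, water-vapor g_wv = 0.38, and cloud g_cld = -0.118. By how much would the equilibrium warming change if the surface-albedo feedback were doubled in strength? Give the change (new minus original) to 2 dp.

1.71 K

Original: g = 0.606, ΔT = 0.85/(1−0.606) = 2.1574 K.
With doubled surface-albedo: g' = 0.78, ΔT' = 0.85/(1−0.78) = 3.8636 K.
Change = 3.8636 − 2.1574 = 1.71 K.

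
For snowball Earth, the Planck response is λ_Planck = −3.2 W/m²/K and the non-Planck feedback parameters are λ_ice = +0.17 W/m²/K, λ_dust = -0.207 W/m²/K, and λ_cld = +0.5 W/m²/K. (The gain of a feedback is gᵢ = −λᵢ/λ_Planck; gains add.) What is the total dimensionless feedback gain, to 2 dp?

Convert to gains: g_ice = 0.17/3.2 = 0.05312; g_dust = -0.207/3.2 = -0.06469; g_cld = 0.5/3.2 = 0.1562.
Total gain g = 0.14463.

0.14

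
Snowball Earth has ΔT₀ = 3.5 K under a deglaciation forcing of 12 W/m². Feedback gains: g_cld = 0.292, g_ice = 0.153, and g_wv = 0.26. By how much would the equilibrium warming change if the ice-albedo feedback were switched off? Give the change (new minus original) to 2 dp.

Original: g = 0.705, ΔT = 3.5/(1−0.705) = 11.8644 K.
Without ice-albedo: g' = 0.552, ΔT' = 3.5/(1−0.552) = 7.8125 K.
Change = 7.8125 − 11.8644 = -4.05 K.

-4.05 K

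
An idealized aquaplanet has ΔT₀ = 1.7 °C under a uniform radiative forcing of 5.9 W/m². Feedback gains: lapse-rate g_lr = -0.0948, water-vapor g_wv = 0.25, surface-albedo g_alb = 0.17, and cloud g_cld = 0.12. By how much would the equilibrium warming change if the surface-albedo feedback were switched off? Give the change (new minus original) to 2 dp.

-0.72 °C

Original: g = 0.4452, ΔT = 1.7/(1−0.4452) = 3.0642 °C.
Without surface-albedo: g' = 0.2752, ΔT' = 1.7/(1−0.2752) = 2.3455 °C.
Change = 2.3455 − 3.0642 = -0.72 °C.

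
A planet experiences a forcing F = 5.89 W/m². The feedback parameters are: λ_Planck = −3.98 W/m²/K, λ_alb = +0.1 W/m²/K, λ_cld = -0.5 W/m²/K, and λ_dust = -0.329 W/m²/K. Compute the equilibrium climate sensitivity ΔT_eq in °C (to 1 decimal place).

Net feedback parameter λ = (−3.98) + (+0.1) + (-0.5) + (-0.329) = -4.709 W/m²/K.
ΔT = −F/λ = −5.89/(-4.709) = 1.3 °C.

1.3 °C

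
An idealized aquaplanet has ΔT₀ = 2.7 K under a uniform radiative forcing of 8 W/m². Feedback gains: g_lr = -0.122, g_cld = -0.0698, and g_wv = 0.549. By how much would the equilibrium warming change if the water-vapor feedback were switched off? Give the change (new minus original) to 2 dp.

-1.93 K

Original: g = 0.3572, ΔT = 2.7/(1−0.3572) = 4.2004 K.
Without water-vapor: g' = -0.1918, ΔT' = 2.7/(1+0.1918) = 2.2655 K.
Change = 2.2655 − 4.2004 = -1.93 K.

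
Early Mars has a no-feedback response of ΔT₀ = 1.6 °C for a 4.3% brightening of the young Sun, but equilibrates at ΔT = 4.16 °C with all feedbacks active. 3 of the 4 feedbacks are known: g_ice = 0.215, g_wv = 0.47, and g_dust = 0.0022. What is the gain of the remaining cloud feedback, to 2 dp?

-0.07

Amplification A = ΔT/ΔT₀ = 4.16/1.6 = 2.6.
Total gain g = 1 − 1/A = 1 − 1/2.6 = 0.6154.
Known gains sum to 0.215 + 0.47 + 0.0022 = 0.6872.
g_cld = 0.6154 − 0.6872 = -0.07.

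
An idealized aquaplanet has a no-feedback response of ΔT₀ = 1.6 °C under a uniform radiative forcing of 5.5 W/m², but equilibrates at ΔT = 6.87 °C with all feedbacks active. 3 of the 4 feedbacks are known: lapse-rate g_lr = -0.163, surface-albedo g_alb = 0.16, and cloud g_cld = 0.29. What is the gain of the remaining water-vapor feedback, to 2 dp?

Amplification A = ΔT/ΔT₀ = 6.87/1.6 = 4.294.
Total gain g = 1 − 1/A = 1 − 1/4.294 = 0.7671.
Known gains sum to -0.163 + 0.16 + 0.29 = 0.287.
g_wv = 0.7671 − 0.287 = 0.48.

0.48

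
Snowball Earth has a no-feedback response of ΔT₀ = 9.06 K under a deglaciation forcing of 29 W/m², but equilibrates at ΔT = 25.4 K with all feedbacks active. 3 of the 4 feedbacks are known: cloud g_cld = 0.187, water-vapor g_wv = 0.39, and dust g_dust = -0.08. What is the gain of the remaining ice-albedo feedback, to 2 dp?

Amplification A = ΔT/ΔT₀ = 25.4/9.06 = 2.804.
Total gain g = 1 − 1/A = 1 − 1/2.804 = 0.6434.
Known gains sum to 0.187 + 0.39 − 0.08 = 0.497.
g_ice = 0.6434 − 0.497 = 0.15.

0.15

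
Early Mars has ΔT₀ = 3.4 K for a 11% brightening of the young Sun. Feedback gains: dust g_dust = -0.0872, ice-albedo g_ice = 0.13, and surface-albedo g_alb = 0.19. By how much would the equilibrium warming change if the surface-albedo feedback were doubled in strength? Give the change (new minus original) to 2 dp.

1.46 K

Original: g = 0.2328, ΔT = 3.4/(1−0.2328) = 4.4317 K.
With doubled surface-albedo: g' = 0.4228, ΔT' = 3.4/(1−0.4228) = 5.8905 K.
Change = 5.8905 − 4.4317 = 1.46 K.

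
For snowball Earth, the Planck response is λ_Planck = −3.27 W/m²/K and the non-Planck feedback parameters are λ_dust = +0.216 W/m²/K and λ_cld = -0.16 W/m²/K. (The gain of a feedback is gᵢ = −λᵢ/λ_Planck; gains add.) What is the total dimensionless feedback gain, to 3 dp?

Convert to gains: g_dust = 0.216/3.27 = 0.06606; g_cld = -0.16/3.27 = -0.04893.
Total gain g = 0.01713.

0.017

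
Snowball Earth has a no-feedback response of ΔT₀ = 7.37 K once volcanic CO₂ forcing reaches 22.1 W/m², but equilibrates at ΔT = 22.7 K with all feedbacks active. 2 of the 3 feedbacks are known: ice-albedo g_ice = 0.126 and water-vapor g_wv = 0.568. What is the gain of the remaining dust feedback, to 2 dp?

Amplification A = ΔT/ΔT₀ = 22.7/7.37 = 3.08.
Total gain g = 1 − 1/A = 1 − 1/3.08 = 0.6753.
Known gains sum to 0.126 + 0.568 = 0.694.
g_dust = 0.6753 − 0.694 = -0.02.

-0.02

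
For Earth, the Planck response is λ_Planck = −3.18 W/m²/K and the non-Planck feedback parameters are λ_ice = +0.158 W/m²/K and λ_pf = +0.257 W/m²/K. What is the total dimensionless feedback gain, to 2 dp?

0.13

Convert to gains: g_ice = 0.158/3.18 = 0.04969; g_pf = 0.257/3.18 = 0.08082.
Total gain g = 0.13051.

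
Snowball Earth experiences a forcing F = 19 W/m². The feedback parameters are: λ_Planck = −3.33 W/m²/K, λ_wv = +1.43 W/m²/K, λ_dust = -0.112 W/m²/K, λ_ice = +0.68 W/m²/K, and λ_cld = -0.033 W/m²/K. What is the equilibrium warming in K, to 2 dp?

13.92 K

Net feedback parameter λ = (−3.33) + (+1.43) + (-0.112) + (+0.68) + (-0.033) = -1.365 W/m²/K.
ΔT = −F/λ = −19/(-1.365) = 13.92 K.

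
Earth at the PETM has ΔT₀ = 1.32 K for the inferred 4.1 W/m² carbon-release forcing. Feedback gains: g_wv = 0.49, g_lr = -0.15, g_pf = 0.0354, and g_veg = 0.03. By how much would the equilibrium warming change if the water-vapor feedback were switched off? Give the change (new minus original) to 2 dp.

Original: g = 0.4054, ΔT = 1.32/(1−0.4054) = 2.2200 K.
Without water-vapor: g' = -0.0846, ΔT' = 1.32/(1+0.0846) = 1.2170 K.
Change = 1.2170 − 2.2200 = -1.00 K.

-1.00 K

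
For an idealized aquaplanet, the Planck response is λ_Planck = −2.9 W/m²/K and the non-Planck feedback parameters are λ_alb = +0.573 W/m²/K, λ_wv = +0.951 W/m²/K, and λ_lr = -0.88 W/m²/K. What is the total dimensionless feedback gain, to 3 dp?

Convert to gains: g_alb = 0.573/2.9 = 0.1976; g_wv = 0.951/2.9 = 0.3279; g_lr = -0.88/2.9 = -0.3034.
Total gain g = 0.2221.

0.222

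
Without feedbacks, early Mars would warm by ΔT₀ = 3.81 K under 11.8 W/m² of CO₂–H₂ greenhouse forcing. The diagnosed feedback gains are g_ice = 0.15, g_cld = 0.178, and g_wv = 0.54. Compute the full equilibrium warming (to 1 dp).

28.9 K

Total gain g = 0.15 + 0.178 + 0.54 = 0.868.
Amplification A = 1/(1 − 0.868) = 7.576.
ΔT = 3.81 × 7.576 = 28.9 K.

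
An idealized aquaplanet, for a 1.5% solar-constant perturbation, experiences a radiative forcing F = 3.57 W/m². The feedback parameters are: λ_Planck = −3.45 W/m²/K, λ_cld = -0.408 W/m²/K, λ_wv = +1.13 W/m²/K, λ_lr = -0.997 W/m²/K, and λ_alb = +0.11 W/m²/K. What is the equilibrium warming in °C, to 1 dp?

1.0 °C

Net feedback parameter λ = (−3.45) + (-0.408) + (+1.13) + (-0.997) + (+0.11) = -3.615 W/m²/K.
ΔT = −F/λ = −3.57/(-3.615) = 1.0 °C.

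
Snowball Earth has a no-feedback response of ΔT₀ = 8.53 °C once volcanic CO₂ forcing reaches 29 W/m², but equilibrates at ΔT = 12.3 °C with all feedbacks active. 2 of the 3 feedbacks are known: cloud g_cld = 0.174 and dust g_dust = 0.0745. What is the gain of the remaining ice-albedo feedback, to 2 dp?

0.06

Amplification A = ΔT/ΔT₀ = 12.3/8.53 = 1.442.
Total gain g = 1 − 1/A = 1 − 1/1.442 = 0.3065.
Known gains sum to 0.174 + 0.0745 = 0.2485.
g_ice = 0.3065 − 0.2485 = 0.06.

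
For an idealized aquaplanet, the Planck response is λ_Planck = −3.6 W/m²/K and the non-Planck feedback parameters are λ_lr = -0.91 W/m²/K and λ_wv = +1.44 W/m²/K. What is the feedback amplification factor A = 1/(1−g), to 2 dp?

1.17

Convert to gains: g_lr = -0.91/3.6 = -0.2528; g_wv = 1.44/3.6 = 0.4.
Total gain g = 0.1472.
A = 1/(1 − 0.1472) = 1.17.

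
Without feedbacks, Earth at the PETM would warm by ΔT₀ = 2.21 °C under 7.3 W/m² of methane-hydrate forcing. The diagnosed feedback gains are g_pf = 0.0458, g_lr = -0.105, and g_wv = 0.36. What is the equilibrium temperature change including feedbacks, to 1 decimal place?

3.2 °C

Total gain g = 0.0458 − 0.105 + 0.36 = 0.3008.
Amplification A = 1/(1 − 0.3008) = 1.43.
ΔT = 2.21 × 1.43 = 3.2 °C.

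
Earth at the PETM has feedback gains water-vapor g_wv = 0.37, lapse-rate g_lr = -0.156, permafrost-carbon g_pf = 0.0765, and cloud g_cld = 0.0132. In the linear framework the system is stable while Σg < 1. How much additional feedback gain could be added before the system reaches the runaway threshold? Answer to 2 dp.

Current total gain = 0.37 − 0.156 + 0.0765 + 0.0132 = 0.3037.
Margin to runaway = 1 − 0.3037 = 0.70.

0.70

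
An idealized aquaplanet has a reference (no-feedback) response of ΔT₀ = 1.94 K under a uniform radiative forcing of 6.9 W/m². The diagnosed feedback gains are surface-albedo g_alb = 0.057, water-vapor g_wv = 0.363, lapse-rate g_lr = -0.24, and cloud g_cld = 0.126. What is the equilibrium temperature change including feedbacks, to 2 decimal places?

Total gain g = 0.057 + 0.363 − 0.24 + 0.126 = 0.306.
Amplification A = 1/(1 − 0.306) = 1.441.
ΔT = 1.94 × 1.441 = 2.80 K.

2.80 K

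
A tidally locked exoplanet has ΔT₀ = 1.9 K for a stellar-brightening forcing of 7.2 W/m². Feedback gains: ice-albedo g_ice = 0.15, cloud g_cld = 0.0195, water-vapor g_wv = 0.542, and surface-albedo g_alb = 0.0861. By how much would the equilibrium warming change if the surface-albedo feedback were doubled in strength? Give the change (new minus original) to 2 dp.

Original: g = 0.7976, ΔT = 1.9/(1−0.7976) = 9.3874 K.
With doubled surface-albedo: g' = 0.8837, ΔT' = 1.9/(1−0.8837) = 16.3371 K.
Change = 16.3371 − 9.3874 = 6.95 K.

6.95 K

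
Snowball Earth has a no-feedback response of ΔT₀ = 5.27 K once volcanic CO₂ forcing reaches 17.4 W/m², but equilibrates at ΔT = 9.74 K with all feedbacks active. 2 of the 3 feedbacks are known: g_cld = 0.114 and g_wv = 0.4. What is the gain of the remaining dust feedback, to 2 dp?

-0.06

Amplification A = ΔT/ΔT₀ = 9.74/5.27 = 1.848.
Total gain g = 1 − 1/A = 1 − 1/1.848 = 0.4589.
Known gains sum to 0.114 + 0.4 = 0.514.
g_dust = 0.4589 − 0.514 = -0.06.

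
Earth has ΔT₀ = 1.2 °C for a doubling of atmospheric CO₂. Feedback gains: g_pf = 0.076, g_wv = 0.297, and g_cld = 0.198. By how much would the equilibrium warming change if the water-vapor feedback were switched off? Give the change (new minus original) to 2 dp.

-1.14 °C

Original: g = 0.571, ΔT = 1.2/(1−0.571) = 2.7972 °C.
Without water-vapor: g' = 0.274, ΔT' = 1.2/(1−0.274) = 1.6529 °C.
Change = 1.6529 − 2.7972 = -1.14 °C.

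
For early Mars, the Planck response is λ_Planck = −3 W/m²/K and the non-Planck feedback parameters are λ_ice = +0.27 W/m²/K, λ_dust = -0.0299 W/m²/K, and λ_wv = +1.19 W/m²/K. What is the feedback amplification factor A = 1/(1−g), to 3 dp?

1.911

Convert to gains: g_ice = 0.27/3 = 0.09; g_dust = -0.0299/3 = -0.009967; g_wv = 1.19/3 = 0.3967.
Total gain g = 0.476733.
A = 1/(1 − 0.476733) = 1.911.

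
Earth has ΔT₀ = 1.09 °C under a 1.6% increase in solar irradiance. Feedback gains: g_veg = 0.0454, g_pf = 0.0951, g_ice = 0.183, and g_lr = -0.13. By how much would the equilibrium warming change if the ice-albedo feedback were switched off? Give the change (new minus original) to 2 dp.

Original: g = 0.1935, ΔT = 1.09/(1−0.1935) = 1.3515 °C.
Without ice-albedo: g' = 0.0105, ΔT' = 1.09/(1−0.0105) = 1.1016 °C.
Change = 1.1016 − 1.3515 = -0.25 °C.

-0.25 °C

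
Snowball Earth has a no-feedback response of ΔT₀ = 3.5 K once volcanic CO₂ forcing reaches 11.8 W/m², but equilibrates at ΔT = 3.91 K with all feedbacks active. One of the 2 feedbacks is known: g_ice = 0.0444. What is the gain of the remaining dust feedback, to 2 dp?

0.06

Amplification A = ΔT/ΔT₀ = 3.91/3.5 = 1.117.
Total gain g = 1 − 1/A = 1 − 1/1.117 = 0.1047.
The known gain is 0.0444.
g_dust = 0.1047 − 0.0444 = 0.06.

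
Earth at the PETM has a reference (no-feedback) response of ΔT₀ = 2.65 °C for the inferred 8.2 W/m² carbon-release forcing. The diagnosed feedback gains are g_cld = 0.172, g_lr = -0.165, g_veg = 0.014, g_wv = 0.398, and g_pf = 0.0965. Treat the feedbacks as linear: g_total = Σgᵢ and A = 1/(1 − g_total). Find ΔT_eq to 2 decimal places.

5.47 °C

Total gain g = 0.172 − 0.165 + 0.014 + 0.398 + 0.0965 = 0.5155.
Amplification A = 1/(1 − 0.5155) = 2.064.
ΔT = 2.65 × 2.064 = 5.47 °C.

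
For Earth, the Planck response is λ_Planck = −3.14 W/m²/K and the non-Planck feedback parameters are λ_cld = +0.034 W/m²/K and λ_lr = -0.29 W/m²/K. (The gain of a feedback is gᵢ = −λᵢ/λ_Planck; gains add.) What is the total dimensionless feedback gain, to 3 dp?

-0.082

Convert to gains: g_cld = 0.034/3.14 = 0.01083; g_lr = -0.29/3.14 = -0.09236.
Total gain g = -0.08153.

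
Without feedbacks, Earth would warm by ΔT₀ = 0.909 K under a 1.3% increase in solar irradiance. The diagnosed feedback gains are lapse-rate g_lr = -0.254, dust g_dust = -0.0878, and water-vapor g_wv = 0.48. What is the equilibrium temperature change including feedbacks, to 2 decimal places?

1.05 K

Total gain g = -0.254 − 0.0878 + 0.48 = 0.1382.
Amplification A = 1/(1 − 0.1382) = 1.16.
ΔT = 0.909 × 1.16 = 1.05 K.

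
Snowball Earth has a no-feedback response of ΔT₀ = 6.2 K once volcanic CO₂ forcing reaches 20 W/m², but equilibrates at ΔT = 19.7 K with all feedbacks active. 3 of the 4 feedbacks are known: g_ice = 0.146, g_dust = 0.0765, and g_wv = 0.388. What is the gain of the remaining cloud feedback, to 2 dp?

Amplification A = ΔT/ΔT₀ = 19.7/6.2 = 3.177.
Total gain g = 1 − 1/A = 1 − 1/3.177 = 0.6852.
Known gains sum to 0.146 + 0.0765 + 0.388 = 0.6105.
g_cld = 0.6852 − 0.6105 = 0.07.

0.07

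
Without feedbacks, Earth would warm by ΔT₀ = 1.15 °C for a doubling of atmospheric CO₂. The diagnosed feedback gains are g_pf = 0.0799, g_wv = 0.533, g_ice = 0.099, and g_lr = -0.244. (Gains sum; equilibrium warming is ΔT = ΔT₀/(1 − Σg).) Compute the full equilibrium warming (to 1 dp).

Total gain g = 0.0799 + 0.533 + 0.099 − 0.244 = 0.4679.
Amplification A = 1/(1 − 0.4679) = 1.879.
ΔT = 1.15 × 1.879 = 2.2 °C.

2.2 °C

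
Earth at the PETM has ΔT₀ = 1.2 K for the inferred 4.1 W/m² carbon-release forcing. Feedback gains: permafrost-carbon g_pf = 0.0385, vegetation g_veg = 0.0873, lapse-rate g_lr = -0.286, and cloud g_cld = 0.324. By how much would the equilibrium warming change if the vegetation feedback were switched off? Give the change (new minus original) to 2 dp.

-0.14 K

Original: g = 0.1638, ΔT = 1.2/(1−0.1638) = 1.4351 K.
Without vegetation: g' = 0.0765, ΔT' = 1.2/(1−0.0765) = 1.2994 K.
Change = 1.2994 − 1.4351 = -0.14 K.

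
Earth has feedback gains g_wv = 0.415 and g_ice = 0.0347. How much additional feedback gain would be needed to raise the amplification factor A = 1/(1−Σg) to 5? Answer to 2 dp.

Current total gain = 0.4497.
Target gain for A = 5: g* = 1 − 1/5 = 0.8.
Additional gain needed = 0.8 − 0.4497 = 0.35.

0.35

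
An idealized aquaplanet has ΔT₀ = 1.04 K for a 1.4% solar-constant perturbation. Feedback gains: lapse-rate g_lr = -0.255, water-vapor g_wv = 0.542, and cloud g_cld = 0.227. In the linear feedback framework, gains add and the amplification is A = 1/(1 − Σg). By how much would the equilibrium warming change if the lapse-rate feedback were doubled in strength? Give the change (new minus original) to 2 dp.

Original: g = 0.514, ΔT = 1.04/(1−0.514) = 2.1399 K.
With doubled lapse-rate: g' = 0.259, ΔT' = 1.04/(1−0.259) = 1.4035 K.
Change = 1.4035 − 2.1399 = -0.74 K.

-0.74 K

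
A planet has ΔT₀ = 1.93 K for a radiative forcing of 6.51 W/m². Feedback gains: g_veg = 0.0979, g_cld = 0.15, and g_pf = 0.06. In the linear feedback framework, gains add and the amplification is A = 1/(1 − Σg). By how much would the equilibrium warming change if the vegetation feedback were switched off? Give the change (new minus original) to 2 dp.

-0.35 K

Original: g = 0.3079, ΔT = 1.93/(1−0.3079) = 2.7886 K.
Without vegetation: g' = 0.21, ΔT' = 1.93/(1−0.21) = 2.4430 K.
Change = 2.4430 − 2.7886 = -0.35 K.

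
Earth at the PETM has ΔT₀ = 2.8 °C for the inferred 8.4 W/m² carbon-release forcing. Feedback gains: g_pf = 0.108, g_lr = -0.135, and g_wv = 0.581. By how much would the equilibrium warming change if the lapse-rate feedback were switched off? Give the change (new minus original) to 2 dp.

Original: g = 0.554, ΔT = 2.8/(1−0.554) = 6.2780 °C.
Without lapse-rate: g' = 0.689, ΔT' = 2.8/(1−0.689) = 9.0032 °C.
Change = 9.0032 − 6.2780 = 2.73 °C.

2.73 °C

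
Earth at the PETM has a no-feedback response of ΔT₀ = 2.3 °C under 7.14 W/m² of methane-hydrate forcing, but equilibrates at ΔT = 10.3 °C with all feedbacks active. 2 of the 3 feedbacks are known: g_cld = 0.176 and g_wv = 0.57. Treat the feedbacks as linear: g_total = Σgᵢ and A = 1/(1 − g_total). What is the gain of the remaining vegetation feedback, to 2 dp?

0.03

Amplification A = ΔT/ΔT₀ = 10.3/2.3 = 4.478.
Total gain g = 1 − 1/A = 1 − 1/4.478 = 0.7767.
Known gains sum to 0.176 + 0.57 = 0.746.
g_veg = 0.7767 − 0.746 = 0.03.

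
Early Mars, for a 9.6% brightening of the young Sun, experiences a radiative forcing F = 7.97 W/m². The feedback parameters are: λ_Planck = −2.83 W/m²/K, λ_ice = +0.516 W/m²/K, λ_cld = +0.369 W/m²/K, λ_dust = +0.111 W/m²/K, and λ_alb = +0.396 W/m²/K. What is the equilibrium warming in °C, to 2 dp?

5.54 °C

Net feedback parameter λ = (−2.83) + (+0.516) + (+0.369) + (+0.111) + (+0.396) = -1.438 W/m²/K.
ΔT = −F/λ = −7.97/(-1.438) = 5.54 °C.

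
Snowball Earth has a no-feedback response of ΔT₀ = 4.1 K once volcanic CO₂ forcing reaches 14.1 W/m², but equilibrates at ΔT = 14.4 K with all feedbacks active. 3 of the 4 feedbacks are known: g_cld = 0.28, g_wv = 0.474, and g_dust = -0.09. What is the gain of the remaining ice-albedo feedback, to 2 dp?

Amplification A = ΔT/ΔT₀ = 14.4/4.1 = 3.512.
Total gain g = 1 − 1/A = 1 − 1/3.512 = 0.7153.
Known gains sum to 0.28 + 0.474 − 0.09 = 0.664.
g_ice = 0.7153 − 0.664 = 0.05.

0.05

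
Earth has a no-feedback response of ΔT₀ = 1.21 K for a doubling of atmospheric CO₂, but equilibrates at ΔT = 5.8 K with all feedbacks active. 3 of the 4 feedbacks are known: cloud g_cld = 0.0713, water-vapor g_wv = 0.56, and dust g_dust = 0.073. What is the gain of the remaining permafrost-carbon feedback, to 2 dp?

Amplification A = ΔT/ΔT₀ = 5.8/1.21 = 4.793.
Total gain g = 1 − 1/A = 1 − 1/4.793 = 0.7914.
Known gains sum to 0.0713 + 0.56 + 0.073 = 0.7043.
g_pf = 0.7914 − 0.7043 = 0.09.

0.09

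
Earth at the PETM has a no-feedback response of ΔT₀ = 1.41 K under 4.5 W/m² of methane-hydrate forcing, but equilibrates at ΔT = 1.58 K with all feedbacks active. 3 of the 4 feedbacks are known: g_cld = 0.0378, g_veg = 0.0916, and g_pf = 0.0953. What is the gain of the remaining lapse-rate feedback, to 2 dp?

Amplification A = ΔT/ΔT₀ = 1.58/1.41 = 1.121.
Total gain g = 1 − 1/A = 1 − 1/1.121 = 0.1079.
Known gains sum to 0.0378 + 0.0916 + 0.0953 = 0.2247.
g_lr = 0.1079 − 0.2247 = -0.12.

-0.12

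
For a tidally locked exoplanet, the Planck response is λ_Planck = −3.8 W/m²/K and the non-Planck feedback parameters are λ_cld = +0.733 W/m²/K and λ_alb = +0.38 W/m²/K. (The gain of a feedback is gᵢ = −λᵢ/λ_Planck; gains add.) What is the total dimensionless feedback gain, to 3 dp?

Convert to gains: g_cld = 0.733/3.8 = 0.1929; g_alb = 0.38/3.8 = 0.1.
Total gain g = 0.2929.

0.293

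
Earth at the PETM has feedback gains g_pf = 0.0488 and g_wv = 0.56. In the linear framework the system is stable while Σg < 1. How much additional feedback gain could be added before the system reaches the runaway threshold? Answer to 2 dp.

0.39

Current total gain = 0.0488 + 0.56 = 0.6088.
Margin to runaway = 1 − 0.6088 = 0.39.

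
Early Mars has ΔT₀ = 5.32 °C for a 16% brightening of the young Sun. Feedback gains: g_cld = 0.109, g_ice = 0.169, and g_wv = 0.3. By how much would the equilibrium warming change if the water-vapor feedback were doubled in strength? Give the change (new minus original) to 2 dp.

31.00 °C

Original: g = 0.578, ΔT = 5.32/(1−0.578) = 12.6066 °C.
With doubled water-vapor: g' = 0.878, ΔT' = 5.32/(1−0.878) = 43.6066 °C.
Change = 43.6066 − 12.6066 = 31.00 °C.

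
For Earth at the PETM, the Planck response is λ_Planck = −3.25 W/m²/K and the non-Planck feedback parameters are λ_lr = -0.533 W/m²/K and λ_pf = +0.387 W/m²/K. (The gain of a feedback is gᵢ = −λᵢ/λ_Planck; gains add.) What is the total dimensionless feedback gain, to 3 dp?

-0.045

Convert to gains: g_lr = -0.533/3.25 = -0.164; g_pf = 0.387/3.25 = 0.1191.
Total gain g = -0.0449.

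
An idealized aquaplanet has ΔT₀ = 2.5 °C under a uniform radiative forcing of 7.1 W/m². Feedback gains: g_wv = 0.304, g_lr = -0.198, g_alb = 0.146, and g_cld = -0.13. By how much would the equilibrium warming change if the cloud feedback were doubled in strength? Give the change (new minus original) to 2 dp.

Original: g = 0.122, ΔT = 2.5/(1−0.122) = 2.8474 °C.
With doubled cloud: g' = -0.008, ΔT' = 2.5/(1+0.008) = 2.4802 °C.
Change = 2.4802 − 2.8474 = -0.37 °C.

-0.37 °C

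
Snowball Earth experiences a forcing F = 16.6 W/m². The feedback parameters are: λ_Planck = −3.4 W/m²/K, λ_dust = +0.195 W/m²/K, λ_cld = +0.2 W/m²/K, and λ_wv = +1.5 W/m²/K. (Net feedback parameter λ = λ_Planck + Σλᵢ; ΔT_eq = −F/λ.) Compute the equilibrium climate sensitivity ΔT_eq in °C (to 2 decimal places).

11.03 °C

Net feedback parameter λ = (−3.4) + (+0.195) + (+0.2) + (+1.5) = -1.505 W/m²/K.
ΔT = −F/λ = −16.6/(-1.505) = 11.03 °C.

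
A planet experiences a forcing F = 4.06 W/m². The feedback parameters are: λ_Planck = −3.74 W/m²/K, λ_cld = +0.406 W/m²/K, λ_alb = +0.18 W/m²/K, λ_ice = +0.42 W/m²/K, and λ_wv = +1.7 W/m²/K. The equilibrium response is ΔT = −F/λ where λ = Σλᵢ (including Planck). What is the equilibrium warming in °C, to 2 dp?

Net feedback parameter λ = (−3.74) + (+0.406) + (+0.18) + (+0.42) + (+1.7) = -1.034 W/m²/K.
ΔT = −F/λ = −4.06/(-1.034) = 3.93 °C.

3.93 °C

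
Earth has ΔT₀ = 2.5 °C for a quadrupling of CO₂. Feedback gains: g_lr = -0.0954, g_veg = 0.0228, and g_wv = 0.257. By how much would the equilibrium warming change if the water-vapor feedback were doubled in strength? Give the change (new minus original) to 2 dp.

Original: g = 0.1844, ΔT = 2.5/(1−0.1844) = 3.0652 °C.
With doubled water-vapor: g' = 0.4414, ΔT' = 2.5/(1−0.4414) = 4.4755 °C.
Change = 4.4755 − 3.0652 = 1.41 °C.

1.41 °C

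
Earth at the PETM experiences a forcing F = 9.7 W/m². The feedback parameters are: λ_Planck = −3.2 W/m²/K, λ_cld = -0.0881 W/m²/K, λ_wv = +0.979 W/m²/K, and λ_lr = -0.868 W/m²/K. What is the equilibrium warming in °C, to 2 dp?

3.05 °C

Net feedback parameter λ = (−3.2) + (-0.0881) + (+0.979) + (-0.868) = -3.1771 W/m²/K.
ΔT = −F/λ = −9.7/(-3.1771) = 3.05 °C.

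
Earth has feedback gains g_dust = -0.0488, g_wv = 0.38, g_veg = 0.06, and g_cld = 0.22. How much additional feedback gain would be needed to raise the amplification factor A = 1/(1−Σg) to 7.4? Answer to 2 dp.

Current total gain = 0.6112.
Target gain for A = 7.4: g* = 1 − 1/7.4 = 0.8649.
Additional gain needed = 0.8649 − 0.6112 = 0.25.

0.25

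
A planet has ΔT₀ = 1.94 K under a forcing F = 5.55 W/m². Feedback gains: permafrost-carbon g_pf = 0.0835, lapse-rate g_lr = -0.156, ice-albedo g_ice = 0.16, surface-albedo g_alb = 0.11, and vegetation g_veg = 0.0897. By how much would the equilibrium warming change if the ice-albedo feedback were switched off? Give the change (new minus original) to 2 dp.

-0.50 K

Original: g = 0.2872, ΔT = 1.94/(1−0.2872) = 2.7217 K.
Without ice-albedo: g' = 0.1272, ΔT' = 1.94/(1−0.1272) = 2.2227 K.
Change = 2.2227 − 2.7217 = -0.50 K.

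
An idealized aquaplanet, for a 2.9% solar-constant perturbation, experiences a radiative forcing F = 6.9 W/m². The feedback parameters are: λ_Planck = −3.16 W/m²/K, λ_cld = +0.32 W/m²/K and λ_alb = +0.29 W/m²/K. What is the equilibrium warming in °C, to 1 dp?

Net feedback parameter λ = (−3.16) + (+0.32) + (+0.29) = -2.55 W/m²/K.
ΔT = −F/λ = −6.9/(-2.55) = 2.7 °C.

2.7 °C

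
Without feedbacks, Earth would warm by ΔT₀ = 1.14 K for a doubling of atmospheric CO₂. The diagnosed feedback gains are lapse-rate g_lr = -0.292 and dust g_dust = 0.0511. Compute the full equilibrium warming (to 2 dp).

Total gain g = -0.292 + 0.0511 = -0.2409.
Amplification A = 1/(1 + 0.2409) = 0.8059.
ΔT = 1.14 × 0.8059 = 0.92 K.

0.92 K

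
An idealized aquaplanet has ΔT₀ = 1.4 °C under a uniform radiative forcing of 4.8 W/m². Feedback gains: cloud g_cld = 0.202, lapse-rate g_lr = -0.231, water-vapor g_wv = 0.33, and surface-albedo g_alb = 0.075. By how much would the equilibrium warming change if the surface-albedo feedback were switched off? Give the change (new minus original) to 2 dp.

Original: g = 0.376, ΔT = 1.4/(1−0.376) = 2.2436 °C.
Without surface-albedo: g' = 0.301, ΔT' = 1.4/(1−0.301) = 2.0029 °C.
Change = 2.0029 − 2.2436 = -0.24 °C.

-0.24 °C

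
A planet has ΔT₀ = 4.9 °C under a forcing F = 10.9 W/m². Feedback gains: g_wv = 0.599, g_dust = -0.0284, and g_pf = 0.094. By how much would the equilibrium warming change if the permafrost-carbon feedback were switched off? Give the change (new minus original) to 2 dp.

Original: g = 0.6646, ΔT = 4.9/(1−0.6646) = 14.6094 °C.
Without permafrost-carbon: g' = 0.5706, ΔT' = 4.9/(1−0.5706) = 11.4113 °C.
Change = 11.4113 − 14.6094 = -3.20 °C.

-3.20 °C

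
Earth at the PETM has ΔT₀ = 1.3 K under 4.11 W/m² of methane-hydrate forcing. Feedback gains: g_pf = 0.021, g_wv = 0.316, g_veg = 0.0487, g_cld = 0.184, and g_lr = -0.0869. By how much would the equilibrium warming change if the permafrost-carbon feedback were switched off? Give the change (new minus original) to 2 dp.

-0.10 K

Original: g = 0.4828, ΔT = 1.3/(1−0.4828) = 2.5135 K.
Without permafrost-carbon: g' = 0.4618, ΔT' = 1.3/(1−0.4618) = 2.4155 K.
Change = 2.4155 − 2.5135 = -0.10 K.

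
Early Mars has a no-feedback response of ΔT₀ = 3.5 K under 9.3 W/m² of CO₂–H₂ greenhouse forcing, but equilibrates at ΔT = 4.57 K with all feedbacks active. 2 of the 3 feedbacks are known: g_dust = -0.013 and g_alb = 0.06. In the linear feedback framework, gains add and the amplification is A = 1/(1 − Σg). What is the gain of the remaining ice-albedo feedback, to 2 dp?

0.19

Amplification A = ΔT/ΔT₀ = 4.57/3.5 = 1.306.
Total gain g = 1 − 1/A = 1 − 1/1.306 = 0.2343.
Known gains sum to -0.013 + 0.06 = 0.047.
g_ice = 0.2343 − 0.047 = 0.19.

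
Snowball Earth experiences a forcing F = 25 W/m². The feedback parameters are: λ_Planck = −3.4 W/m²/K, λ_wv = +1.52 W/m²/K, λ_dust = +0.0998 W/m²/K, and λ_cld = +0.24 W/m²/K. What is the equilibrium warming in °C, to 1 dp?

16.2 °C

Net feedback parameter λ = (−3.4) + (+1.52) + (+0.0998) + (+0.24) = -1.5402 W/m²/K.
ΔT = −F/λ = −25/(-1.5402) = 16.2 °C.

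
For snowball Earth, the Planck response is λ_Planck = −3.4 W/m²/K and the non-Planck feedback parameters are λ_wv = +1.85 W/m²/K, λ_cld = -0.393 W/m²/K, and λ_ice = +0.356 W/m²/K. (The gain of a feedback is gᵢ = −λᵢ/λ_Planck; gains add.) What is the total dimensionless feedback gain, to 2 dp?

Convert to gains: g_wv = 1.85/3.4 = 0.5441; g_cld = -0.393/3.4 = -0.1156; g_ice = 0.356/3.4 = 0.1047.
Total gain g = 0.5332.

0.53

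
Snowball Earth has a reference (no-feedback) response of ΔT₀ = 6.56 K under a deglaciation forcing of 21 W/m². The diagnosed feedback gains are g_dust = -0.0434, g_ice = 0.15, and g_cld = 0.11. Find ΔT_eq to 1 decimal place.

8.4 K

Total gain g = -0.0434 + 0.15 + 0.11 = 0.2166.
Amplification A = 1/(1 − 0.2166) = 1.276.
ΔT = 6.56 × 1.276 = 8.4 K.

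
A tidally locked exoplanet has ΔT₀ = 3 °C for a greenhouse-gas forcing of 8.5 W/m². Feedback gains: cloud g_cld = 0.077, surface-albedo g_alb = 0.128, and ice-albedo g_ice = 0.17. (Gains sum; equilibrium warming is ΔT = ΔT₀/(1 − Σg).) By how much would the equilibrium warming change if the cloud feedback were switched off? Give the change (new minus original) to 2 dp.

-0.53 °C

Original: g = 0.375, ΔT = 3/(1−0.375) = 4.8000 °C.
Without cloud: g' = 0.298, ΔT' = 3/(1−0.298) = 4.2735 °C.
Change = 4.2735 − 4.8000 = -0.53 °C.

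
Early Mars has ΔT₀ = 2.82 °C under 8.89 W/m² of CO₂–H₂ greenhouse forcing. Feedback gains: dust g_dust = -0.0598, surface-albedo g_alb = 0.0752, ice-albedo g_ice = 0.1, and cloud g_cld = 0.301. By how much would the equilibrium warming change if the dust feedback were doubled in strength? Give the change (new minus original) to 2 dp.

Original: g = 0.4164, ΔT = 2.82/(1−0.4164) = 4.8321 °C.
With doubled dust: g' = 0.3566, ΔT' = 2.82/(1−0.3566) = 4.3830 °C.
Change = 4.3830 − 4.8321 = -0.45 °C.

-0.45 °C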